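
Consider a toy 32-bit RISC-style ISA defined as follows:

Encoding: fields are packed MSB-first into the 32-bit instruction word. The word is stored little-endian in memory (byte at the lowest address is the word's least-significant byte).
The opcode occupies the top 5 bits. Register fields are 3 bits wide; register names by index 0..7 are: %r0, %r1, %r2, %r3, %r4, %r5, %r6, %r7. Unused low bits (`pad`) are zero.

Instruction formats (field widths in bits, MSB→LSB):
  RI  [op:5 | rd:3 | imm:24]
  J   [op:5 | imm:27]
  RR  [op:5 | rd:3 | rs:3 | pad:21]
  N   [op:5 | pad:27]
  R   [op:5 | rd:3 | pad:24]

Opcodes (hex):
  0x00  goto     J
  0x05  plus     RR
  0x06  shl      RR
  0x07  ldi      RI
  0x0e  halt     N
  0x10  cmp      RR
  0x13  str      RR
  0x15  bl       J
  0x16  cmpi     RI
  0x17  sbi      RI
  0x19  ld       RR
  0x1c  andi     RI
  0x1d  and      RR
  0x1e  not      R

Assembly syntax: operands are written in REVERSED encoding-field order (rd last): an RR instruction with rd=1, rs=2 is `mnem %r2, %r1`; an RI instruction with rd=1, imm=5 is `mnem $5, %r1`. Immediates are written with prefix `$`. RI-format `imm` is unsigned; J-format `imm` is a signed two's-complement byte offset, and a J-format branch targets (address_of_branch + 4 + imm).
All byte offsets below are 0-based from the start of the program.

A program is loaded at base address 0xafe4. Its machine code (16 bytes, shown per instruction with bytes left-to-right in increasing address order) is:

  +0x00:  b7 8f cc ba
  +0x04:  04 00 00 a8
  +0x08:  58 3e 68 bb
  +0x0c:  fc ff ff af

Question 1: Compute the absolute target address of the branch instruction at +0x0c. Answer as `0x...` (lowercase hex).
0xaff0

[0c] fc ff ff af → 0xaffffffc
  op=0xaffffffc>>27=0x15 ⇒ bl (J)
  [26:0] imm=134217724 (s27→-4) = $-4
  target = base 0xafe4 + off 0x0c + 4 + imm -4 = 0xaff0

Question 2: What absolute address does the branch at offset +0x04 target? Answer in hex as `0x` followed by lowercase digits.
0xaff0

[04] 04 00 00 a8 → 0xa8000004
  opcode bits[31:27]=0x15: bl/J
  imm@[26:0]=0x4 ⇒ $4
  target = base 0xafe4 + off 0x04 + 4 + imm 4 = 0xaff0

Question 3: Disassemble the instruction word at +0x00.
sbi $13406135, %r2

[00] b7 8f cc ba → 0xbacc8fb7
  op=0xbacc8fb7>>27=0x17 ⇒ sbi (RI)
  [26:24] rd=2 = %r2
  [23:0] imm=13406135 = $13406135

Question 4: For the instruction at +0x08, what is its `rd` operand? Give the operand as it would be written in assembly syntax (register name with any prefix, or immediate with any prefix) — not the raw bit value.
%r3

+0x08: 58 3e 68 bb ⇒ word 0xbb683e58 (little)
  opcode bits[31:27]=0x17: sbi/RI
  rd@[26:24]=0x3 ⇒ %r3
  imm@[23:0]=0x683e58 ⇒ $6831704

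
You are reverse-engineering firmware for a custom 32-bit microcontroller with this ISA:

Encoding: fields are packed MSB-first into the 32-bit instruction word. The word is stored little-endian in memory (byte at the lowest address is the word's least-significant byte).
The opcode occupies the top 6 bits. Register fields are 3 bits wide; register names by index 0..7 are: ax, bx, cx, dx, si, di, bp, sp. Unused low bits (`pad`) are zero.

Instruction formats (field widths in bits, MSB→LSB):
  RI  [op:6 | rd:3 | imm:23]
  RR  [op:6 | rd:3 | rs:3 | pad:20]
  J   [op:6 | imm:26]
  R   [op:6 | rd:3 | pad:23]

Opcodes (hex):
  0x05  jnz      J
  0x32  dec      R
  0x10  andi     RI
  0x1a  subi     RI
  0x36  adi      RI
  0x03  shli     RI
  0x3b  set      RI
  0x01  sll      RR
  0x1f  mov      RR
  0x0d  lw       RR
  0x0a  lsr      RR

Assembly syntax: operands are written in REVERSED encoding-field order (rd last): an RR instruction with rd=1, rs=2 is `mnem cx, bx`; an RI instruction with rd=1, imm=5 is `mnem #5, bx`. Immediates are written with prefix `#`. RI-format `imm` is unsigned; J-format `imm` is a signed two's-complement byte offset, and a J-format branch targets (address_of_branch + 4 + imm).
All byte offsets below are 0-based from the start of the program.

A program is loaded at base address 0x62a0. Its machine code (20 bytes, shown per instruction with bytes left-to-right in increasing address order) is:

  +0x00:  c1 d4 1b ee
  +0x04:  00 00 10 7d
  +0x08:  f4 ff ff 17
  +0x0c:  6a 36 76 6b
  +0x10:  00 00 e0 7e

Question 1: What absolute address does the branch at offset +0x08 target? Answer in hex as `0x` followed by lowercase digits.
0x62a0

[08] f4 ff ff 17 → 0x17fffff4
  opcode bits[31:26]=0x5: jnz/J
  imm: (w>>0)&0x3ffffff=0x3fffff4 (s26→-12) → #-12
  target = base 0x62a0 + off 0x08 + 4 + imm -12 = 0x62a0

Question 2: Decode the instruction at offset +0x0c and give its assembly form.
@+0c  little-endian(6a 36 76 6b) = 0x6b76366a
  op=0x6b76366a>>26=0x1a ⇒ subi (RI)
  rd@[25:23]=0x6 ⇒ bp
  imm@[22:0]=0x76366a ⇒ #7747178

subi #7747178, bp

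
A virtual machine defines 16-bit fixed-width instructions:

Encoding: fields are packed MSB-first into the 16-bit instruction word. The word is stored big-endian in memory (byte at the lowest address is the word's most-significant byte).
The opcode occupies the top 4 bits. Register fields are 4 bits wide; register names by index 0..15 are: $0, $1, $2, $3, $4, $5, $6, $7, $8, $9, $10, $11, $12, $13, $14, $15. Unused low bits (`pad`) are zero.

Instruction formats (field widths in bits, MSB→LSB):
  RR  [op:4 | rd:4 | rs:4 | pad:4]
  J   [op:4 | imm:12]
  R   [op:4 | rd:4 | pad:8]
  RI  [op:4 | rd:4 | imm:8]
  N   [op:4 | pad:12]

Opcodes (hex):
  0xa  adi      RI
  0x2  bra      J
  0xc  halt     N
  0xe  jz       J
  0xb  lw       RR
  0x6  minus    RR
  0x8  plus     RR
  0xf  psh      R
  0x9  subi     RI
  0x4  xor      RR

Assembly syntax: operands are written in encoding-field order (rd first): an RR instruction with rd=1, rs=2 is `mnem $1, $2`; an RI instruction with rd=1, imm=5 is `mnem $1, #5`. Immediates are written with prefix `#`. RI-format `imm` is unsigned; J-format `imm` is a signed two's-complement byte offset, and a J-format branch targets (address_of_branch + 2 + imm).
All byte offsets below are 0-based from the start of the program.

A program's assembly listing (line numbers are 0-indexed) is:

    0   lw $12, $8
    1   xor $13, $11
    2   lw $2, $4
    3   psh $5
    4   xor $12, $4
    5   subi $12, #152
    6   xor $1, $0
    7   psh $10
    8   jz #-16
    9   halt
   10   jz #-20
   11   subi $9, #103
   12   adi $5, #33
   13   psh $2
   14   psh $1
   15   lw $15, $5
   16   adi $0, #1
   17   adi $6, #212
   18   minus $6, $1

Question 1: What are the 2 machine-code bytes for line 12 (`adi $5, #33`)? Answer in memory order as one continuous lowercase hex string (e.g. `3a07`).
a521

L12: adi op=0xa:4|rd=5:4|imm=33:8 ⇒ 0xa521 ⇒ big a5 21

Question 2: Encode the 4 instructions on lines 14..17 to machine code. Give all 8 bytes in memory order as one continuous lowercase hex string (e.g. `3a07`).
f100bf50a001a6d4

14. psh fields op=0xf:4|rd=1:4|pad=0:8 → word f100h → f1 00
15. lw fields op=0xb:4|rd=15:4|rs=5:4|pad=0:4 → word bf50h → bf 50
16. adi fields op=0xa:4|rd=0:4|imm=1:8 → word a001h → a0 01
17. adi fields op=0xa:4|rd=6:4|imm=212:8 → word a6d4h → a6 d4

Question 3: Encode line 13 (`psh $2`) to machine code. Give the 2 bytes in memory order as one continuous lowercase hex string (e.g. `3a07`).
line 13 (psh): pack op=0xf:4|rd=2:4|pad=0:8 = 0xf200; big→ f2 00

f200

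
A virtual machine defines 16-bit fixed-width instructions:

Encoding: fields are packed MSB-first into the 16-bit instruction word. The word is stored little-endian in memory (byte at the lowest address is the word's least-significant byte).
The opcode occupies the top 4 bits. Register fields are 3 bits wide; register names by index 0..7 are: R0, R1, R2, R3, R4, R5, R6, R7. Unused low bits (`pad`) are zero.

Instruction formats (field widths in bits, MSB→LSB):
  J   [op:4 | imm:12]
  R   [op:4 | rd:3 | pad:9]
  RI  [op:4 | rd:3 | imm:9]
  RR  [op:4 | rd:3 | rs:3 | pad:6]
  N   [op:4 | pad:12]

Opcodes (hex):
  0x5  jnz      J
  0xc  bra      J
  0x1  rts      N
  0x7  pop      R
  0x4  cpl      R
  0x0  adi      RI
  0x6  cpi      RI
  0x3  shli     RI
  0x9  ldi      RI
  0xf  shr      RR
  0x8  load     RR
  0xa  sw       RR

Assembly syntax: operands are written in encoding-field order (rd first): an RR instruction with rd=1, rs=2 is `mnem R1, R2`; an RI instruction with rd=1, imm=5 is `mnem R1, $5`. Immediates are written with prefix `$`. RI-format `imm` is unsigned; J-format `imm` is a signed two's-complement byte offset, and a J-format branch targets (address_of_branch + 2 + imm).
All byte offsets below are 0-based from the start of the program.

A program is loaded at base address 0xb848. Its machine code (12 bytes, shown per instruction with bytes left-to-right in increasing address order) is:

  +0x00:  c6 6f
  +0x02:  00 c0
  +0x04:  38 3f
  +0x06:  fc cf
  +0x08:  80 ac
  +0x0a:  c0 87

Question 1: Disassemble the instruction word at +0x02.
+0x02: 00 c0 ⇒ word 0xc000 (little)
  top 4b → 0xc → bra [J]
  imm: (w>>0)&0xfff=0x0 → $0

bra $0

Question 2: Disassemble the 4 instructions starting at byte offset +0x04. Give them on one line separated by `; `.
shli R7, $312; bra $-4; sw R6, R2; load R3, R7

[04] 38 3f → 0x3f38
  opcode bits[15:12]=0x3: shli/RI
  rd@[11:9]=0x7 ⇒ R7
  imm@[8:0]=0x138 ⇒ $312
[06] fc cf → 0xcffc
  opcode bits[15:12]=0xc: bra/J
  imm@[11:0]=0xffc (s12→-4) ⇒ $-4
[08] 80 ac → 0xac80
  opcode bits[15:12]=0xa: sw/RR
  rd@[11:9]=0x6 ⇒ R6
  rs@[8:6]=0x2 ⇒ R2
[0a] c0 87 → 0x87c0
  opcode bits[15:12]=0x8: load/RR
  rd@[11:9]=0x3 ⇒ R3
  rs@[8:6]=0x7 ⇒ R7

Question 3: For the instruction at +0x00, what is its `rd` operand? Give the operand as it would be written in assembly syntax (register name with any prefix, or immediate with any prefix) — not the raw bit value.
R7

[00] c6 6f → 0x6fc6
  opcode bits[15:12]=0x6: cpi/RI
  rd: (w>>9)&0x7=0x7 → R7
  imm: (w>>0)&0x1ff=0x1c6 → $454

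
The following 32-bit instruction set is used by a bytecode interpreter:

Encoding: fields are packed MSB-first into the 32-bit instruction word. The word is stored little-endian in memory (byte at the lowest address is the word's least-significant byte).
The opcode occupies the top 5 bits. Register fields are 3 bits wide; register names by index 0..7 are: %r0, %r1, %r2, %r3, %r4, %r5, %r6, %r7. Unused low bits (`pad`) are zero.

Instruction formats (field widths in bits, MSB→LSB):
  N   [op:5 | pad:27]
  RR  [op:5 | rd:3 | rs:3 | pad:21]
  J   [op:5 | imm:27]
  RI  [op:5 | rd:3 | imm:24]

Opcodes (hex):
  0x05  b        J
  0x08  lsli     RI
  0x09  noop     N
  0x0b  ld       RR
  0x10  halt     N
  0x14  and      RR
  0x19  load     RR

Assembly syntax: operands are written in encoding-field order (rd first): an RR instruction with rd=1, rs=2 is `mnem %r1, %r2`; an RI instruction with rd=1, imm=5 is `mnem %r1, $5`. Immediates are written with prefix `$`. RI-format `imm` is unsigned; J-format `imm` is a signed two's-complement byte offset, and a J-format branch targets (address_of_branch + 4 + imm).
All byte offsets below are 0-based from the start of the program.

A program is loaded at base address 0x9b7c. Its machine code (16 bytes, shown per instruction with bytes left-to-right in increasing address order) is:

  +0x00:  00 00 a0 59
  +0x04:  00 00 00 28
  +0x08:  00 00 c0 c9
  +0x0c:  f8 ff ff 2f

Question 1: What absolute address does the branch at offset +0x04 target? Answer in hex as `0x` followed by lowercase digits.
off 0x04: read 00 00 00 28 as little → 0x28000000
  opcode bits[31:27]=0x5: b/J
  imm@[26:0]=0x0 ⇒ $0
  target = base 0x9b7c + off 0x04 + 4 + imm 0 = 0x9b84

0x9b84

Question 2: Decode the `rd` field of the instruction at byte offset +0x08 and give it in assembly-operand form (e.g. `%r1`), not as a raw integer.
off 0x08: read 00 00 c0 c9 as little → 0xc9c00000
  opcode bits[31:27]=0x19: load/RR
  [26:24] rd=1 = %r1
  [23:21] rs=6 = %r6

%r1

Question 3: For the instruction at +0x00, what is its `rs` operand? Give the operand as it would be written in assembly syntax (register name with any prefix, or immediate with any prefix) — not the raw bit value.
%r5

+0x00: 00 00 a0 59 ⇒ word 0x59a00000 (little)
  opcode bits[31:27]=0xb: ld/RR
  [26:24] rd=1 = %r1
  [23:21] rs=5 = %r5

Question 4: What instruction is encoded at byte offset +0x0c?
b $-8

+0x0c: f8 ff ff 2f ⇒ word 0x2ffffff8 (little)
  opcode bits[31:27]=0x5: b/J
  imm@[26:0]=0x7fffff8 (s27→-8) ⇒ $-8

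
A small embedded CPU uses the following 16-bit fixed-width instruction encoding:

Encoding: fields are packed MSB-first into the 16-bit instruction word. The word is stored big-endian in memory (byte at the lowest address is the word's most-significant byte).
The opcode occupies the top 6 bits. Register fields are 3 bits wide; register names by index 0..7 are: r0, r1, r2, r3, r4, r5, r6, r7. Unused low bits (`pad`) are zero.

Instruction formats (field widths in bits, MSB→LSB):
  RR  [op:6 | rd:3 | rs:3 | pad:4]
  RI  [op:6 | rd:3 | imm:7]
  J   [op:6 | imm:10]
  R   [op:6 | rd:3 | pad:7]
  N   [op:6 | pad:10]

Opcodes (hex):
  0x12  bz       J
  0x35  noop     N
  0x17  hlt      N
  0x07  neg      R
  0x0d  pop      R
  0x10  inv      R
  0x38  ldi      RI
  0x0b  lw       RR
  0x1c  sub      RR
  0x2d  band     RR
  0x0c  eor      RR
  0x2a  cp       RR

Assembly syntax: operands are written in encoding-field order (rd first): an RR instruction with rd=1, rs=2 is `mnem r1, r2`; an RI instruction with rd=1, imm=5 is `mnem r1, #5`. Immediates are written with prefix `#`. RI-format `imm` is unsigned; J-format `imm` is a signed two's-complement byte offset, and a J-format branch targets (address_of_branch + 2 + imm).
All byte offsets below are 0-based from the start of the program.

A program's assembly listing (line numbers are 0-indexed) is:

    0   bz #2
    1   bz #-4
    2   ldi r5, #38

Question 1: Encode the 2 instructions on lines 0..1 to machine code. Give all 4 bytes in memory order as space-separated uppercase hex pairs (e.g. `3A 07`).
48 02 4B FC

line 0 (bz): pack op=0x12:6|imm=2:10 = 0x4802; big→ 48 02
line 1 (bz): pack op=0x12:6|imm=-4:10 = 0x4bfc; big→ 4b fc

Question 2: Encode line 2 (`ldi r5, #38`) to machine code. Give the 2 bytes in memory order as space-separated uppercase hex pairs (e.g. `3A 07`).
line 2 (ldi): pack op=0x38:6|rd=5:3|imm=38:7 = 0xe2a6; big→ e2 a6

E2 A6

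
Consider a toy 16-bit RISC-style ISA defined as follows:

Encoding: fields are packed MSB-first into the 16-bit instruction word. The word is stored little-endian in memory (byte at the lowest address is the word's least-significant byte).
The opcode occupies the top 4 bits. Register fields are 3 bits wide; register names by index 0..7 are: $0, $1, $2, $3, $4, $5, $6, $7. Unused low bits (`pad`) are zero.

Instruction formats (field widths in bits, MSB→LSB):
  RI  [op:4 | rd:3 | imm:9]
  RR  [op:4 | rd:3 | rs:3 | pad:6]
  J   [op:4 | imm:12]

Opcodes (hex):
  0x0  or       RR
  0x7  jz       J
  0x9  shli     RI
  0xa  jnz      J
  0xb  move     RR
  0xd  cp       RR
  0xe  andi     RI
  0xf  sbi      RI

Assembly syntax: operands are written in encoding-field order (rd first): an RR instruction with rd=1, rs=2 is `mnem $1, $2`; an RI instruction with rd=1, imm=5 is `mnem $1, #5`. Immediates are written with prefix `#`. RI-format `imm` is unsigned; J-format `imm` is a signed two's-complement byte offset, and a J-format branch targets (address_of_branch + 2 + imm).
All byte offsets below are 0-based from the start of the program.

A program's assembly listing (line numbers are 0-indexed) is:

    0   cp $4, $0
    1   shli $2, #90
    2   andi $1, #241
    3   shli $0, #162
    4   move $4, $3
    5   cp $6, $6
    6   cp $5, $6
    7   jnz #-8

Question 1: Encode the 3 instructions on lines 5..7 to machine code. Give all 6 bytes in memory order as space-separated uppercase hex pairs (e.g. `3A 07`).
80 DD 80 DB F8 AF

line 5 (cp): pack op=0xd:4|rd=6:3|rs=6:3|pad=0:6 = 0xdd80; little→ 80 dd
line 6 (cp): pack op=0xd:4|rd=5:3|rs=6:3|pad=0:6 = 0xdb80; little→ 80 db
line 7 (jnz): pack op=0xa:4|imm=-8:12 = 0xaff8; little→ f8 af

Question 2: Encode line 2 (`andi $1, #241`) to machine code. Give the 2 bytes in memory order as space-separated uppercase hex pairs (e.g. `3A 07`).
2. andi fields op=0xe:4|rd=1:3|imm=241:9 → word e2f1h → f1 e2

F1 E2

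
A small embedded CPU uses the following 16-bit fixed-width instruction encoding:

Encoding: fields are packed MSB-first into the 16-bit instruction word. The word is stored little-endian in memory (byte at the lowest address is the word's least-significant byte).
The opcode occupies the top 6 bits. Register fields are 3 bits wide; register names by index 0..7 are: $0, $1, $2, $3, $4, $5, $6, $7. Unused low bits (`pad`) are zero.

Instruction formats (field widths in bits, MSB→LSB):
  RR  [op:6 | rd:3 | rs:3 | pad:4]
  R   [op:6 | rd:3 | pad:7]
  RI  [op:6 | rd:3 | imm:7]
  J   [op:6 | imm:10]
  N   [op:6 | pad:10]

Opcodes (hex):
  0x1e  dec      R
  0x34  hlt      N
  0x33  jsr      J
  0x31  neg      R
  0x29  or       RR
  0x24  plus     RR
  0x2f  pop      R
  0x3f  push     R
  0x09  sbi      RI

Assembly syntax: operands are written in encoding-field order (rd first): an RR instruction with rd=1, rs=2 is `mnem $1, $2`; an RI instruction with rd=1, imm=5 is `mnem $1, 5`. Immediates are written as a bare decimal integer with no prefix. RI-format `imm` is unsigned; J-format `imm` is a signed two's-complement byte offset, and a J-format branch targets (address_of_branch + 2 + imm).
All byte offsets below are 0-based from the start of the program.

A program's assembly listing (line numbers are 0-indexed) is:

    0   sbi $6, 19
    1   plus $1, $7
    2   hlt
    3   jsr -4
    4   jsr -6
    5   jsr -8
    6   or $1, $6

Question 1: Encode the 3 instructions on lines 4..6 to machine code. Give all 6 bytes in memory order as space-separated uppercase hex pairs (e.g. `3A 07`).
4. jsr fields op=0x33:6|imm=-6:10 → word cffah → fa cf
5. jsr fields op=0x33:6|imm=-8:10 → word cff8h → f8 cf
6. or fields op=0x29:6|rd=1:3|rs=6:3|pad=0:4 → word a4e0h → e0 a4

FA CF F8 CF E0 A4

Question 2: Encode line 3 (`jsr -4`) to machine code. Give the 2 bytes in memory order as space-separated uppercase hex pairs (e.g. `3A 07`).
L3: jsr op=0x33:6|imm=-4:10 ⇒ 0xcffc ⇒ little fc cf

FC CF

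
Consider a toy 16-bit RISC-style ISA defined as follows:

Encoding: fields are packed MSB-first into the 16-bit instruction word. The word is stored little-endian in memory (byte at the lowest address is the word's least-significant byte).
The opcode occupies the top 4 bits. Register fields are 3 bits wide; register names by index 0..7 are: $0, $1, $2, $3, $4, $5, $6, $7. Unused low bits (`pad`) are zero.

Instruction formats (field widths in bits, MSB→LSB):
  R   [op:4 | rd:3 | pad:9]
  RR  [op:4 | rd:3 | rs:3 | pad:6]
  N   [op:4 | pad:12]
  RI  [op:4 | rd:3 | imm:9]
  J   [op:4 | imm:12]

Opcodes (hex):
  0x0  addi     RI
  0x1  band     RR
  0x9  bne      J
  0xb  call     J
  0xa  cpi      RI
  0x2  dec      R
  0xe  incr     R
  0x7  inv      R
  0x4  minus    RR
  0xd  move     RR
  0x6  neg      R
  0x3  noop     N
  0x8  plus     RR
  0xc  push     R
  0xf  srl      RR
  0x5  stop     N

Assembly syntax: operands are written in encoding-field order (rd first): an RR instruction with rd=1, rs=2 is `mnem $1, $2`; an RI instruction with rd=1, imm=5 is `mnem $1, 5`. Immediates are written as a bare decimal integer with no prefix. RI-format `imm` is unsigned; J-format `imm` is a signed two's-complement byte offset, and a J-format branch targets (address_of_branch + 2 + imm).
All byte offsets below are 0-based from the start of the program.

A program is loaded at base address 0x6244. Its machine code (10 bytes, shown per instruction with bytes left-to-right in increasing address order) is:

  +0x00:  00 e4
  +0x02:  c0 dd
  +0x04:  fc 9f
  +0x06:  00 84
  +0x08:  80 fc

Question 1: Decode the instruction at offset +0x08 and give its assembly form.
@+08  little-endian(80 fc) = 0xfc80
  top 4b → 0xf → srl [RR]
  rd@[11:9]=0x6 ⇒ $6
  rs@[8:6]=0x2 ⇒ $2

srl $6, $2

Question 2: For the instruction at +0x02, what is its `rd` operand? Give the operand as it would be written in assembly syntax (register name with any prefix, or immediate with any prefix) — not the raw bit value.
$6

off 0x02: read c0 dd as little → 0xddc0
  top 4b → 0xd → move [RR]
  rd: (w>>9)&0x7=0x6 → $6
  rs: (w>>6)&0x7=0x7 → $7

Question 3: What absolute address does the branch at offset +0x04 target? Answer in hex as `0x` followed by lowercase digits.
0x6246

@+04  little-endian(fc 9f) = 0x9ffc
  opcode bits[15:12]=0x9: bne/J
  imm@[11:0]=0xffc (s12→-4) ⇒ -4
  target = base 0x6244 + off 0x04 + 2 + imm -4 = 0x6246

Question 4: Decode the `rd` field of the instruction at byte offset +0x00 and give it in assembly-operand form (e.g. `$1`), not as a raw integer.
[00] 00 e4 → 0xe400
  opcode bits[15:12]=0xe: incr/R
  rd: (w>>9)&0x7=0x2 → $2

$2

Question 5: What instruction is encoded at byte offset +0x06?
plus $2, $0

+0x06: 00 84 ⇒ word 0x8400 (little)
  opcode bits[15:12]=0x8: plus/RR
  [11:9] rd=2 = $2
  [8:6] rs=0 = $0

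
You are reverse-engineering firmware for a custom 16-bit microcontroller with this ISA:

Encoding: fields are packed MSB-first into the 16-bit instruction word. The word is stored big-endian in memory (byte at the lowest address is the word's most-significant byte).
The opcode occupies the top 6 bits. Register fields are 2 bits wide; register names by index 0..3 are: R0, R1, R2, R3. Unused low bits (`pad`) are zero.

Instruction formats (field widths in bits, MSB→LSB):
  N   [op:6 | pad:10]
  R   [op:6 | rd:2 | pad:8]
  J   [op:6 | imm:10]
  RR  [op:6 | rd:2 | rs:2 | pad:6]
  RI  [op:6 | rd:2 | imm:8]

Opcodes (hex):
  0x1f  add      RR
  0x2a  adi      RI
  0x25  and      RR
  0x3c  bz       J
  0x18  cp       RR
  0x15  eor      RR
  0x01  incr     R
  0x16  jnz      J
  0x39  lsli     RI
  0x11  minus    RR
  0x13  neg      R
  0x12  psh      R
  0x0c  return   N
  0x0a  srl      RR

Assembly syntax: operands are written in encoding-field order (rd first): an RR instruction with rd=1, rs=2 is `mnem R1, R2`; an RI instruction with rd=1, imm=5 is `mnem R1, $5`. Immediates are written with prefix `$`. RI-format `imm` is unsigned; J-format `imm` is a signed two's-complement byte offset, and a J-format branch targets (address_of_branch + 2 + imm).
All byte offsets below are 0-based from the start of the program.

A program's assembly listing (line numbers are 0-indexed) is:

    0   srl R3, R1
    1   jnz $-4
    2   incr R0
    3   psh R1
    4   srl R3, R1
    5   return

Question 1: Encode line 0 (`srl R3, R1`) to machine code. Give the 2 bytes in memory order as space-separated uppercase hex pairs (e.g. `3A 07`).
0. srl fields op=0xa:6|rd=3:2|rs=1:2|pad=0:6 → word 2b40h → 2b 40

2B 40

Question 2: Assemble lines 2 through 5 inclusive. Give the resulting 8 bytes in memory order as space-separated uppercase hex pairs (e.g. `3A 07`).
line 2 (incr): pack op=0x1:6|rd=0:2|pad=0:8 = 0x0400; big→ 04 00
line 3 (psh): pack op=0x12:6|rd=1:2|pad=0:8 = 0x4900; big→ 49 00
line 4 (srl): pack op=0xa:6|rd=3:2|rs=1:2|pad=0:6 = 0x2b40; big→ 2b 40
line 5 (return): pack op=0xc:6|pad=0:10 = 0x3000; big→ 30 00

04 00 49 00 2B 40 30 00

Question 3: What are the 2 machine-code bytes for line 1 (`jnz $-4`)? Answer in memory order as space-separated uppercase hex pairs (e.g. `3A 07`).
5B FC

1. jnz fields op=0x16:6|imm=-4:10 → word 5bfch → 5b fc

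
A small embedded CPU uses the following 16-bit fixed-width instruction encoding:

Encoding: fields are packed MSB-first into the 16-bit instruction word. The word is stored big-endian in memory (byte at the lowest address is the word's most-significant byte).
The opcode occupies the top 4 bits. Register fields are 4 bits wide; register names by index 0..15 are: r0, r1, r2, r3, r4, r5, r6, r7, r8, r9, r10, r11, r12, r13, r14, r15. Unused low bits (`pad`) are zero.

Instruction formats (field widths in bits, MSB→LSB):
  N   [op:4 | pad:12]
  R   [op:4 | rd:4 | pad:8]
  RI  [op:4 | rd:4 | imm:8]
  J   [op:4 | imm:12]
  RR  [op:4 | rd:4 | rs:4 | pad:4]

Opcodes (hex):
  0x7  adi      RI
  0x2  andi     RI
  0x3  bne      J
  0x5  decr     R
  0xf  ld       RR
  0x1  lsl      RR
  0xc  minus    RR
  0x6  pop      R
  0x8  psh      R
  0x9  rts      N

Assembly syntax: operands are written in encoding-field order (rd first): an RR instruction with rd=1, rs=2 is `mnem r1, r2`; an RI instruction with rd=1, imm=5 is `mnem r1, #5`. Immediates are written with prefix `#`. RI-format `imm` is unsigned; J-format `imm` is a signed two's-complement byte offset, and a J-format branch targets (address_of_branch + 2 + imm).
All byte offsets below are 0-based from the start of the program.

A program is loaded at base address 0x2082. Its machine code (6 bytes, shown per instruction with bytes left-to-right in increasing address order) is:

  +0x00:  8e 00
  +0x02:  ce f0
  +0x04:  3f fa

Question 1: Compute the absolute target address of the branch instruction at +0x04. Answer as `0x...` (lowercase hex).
0x2082

+0x04: 3f fa ⇒ word 0x3ffa (big)
  op=0x3ffa>>12=0x3 ⇒ bne (J)
  imm@[11:0]=0xffa (s12→-6) ⇒ #-6
  target = base 0x2082 + off 0x04 + 2 + imm -6 = 0x2082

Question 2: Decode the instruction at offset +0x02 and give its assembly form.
@+02  big-endian(ce f0) = 0xcef0
  opcode bits[15:12]=0xc: minus/RR
  [11:8] rd=14 = r14
  [7:4] rs=15 = r15

minus r14, r15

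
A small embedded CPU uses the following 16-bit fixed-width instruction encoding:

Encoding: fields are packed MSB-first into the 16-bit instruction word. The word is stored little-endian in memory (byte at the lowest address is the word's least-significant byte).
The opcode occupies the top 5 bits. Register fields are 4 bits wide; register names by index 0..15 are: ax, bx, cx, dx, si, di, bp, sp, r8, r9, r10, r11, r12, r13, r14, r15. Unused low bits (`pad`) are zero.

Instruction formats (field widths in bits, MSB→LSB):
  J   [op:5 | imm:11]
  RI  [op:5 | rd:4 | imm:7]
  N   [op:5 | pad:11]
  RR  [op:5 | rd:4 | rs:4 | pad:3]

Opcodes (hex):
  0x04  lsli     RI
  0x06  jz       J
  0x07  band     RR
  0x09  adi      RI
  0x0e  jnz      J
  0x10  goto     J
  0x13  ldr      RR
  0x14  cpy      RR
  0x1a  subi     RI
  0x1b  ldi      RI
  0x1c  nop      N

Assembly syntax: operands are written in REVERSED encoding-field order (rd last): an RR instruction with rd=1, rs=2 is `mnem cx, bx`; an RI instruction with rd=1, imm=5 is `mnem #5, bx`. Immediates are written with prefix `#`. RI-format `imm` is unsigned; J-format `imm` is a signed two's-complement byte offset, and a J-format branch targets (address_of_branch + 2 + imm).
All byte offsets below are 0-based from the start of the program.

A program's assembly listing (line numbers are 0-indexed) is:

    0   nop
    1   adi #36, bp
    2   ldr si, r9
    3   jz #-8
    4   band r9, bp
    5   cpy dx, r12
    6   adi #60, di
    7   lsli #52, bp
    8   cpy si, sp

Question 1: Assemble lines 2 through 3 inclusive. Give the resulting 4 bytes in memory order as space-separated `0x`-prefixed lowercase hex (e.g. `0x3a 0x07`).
2. ldr fields op=0x13:5|rd=9:4|rs=4:4|pad=0:3 → word 9ca0h → a0 9c
3. jz fields op=0x6:5|imm=-8:11 → word 37f8h → f8 37

0xa0 0x9c 0xf8 0x37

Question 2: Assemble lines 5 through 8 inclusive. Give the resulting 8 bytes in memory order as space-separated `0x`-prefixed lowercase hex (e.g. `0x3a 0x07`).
0x18 0xa6 0xbc 0x4a 0x34 0x23 0xa0 0xa3

line 5 (cpy): pack op=0x14:5|rd=12:4|rs=3:4|pad=0:3 = 0xa618; little→ 18 a6
line 6 (adi): pack op=0x9:5|rd=5:4|imm=60:7 = 0x4abc; little→ bc 4a
line 7 (lsli): pack op=0x4:5|rd=6:4|imm=52:7 = 0x2334; little→ 34 23
line 8 (cpy): pack op=0x14:5|rd=7:4|rs=4:4|pad=0:3 = 0xa3a0; little→ a0 a3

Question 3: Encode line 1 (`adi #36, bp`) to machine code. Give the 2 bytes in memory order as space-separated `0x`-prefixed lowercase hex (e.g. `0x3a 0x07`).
0x24 0x4b

L1: adi op=0x9:5|rd=6:4|imm=36:7 ⇒ 0x4b24 ⇒ little 24 4b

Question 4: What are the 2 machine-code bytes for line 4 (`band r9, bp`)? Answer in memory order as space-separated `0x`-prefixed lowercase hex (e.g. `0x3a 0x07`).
L4: band op=0x7:5|rd=6:4|rs=9:4|pad=0:3 ⇒ 0x3b48 ⇒ little 48 3b

0x48 0x3b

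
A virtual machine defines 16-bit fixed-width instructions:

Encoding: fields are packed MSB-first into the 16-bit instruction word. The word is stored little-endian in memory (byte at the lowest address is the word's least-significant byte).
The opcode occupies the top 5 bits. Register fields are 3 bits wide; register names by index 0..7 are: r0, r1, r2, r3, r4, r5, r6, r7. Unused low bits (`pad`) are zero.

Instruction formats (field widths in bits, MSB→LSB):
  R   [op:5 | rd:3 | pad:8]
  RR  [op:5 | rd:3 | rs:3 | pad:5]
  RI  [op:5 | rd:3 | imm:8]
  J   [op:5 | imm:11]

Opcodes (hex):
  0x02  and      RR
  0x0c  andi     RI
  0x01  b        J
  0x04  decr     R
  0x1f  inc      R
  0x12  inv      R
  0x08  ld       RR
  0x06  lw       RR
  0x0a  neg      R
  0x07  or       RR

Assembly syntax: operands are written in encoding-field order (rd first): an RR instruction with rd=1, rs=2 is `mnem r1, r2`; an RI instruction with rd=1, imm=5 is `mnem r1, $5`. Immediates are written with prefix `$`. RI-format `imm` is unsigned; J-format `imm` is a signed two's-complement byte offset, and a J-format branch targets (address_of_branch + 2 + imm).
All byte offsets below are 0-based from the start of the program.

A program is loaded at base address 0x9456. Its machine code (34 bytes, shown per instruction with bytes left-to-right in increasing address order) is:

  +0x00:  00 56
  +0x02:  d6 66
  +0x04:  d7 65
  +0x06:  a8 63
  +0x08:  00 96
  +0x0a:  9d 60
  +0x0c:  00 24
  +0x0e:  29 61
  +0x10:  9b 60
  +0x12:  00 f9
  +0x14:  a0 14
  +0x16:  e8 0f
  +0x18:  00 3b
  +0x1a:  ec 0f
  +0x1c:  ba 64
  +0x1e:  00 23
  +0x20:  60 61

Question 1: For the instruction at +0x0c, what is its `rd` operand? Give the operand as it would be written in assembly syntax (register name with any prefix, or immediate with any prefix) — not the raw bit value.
r4

+0x0c: 00 24 ⇒ word 0x2400 (little)
  op=0x2400>>11=0x4 ⇒ decr (R)
  rd@[10:8]=0x4 ⇒ r4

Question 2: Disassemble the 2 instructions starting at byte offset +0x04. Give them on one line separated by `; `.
@+04  little-endian(d7 65) = 0x65d7
  op=0x65d7>>11=0xc ⇒ andi (RI)
  rd@[10:8]=0x5 ⇒ r5
  imm@[7:0]=0xd7 ⇒ $215
@+06  little-endian(a8 63) = 0x63a8
  op=0x63a8>>11=0xc ⇒ andi (RI)
  rd@[10:8]=0x3 ⇒ r3
  imm@[7:0]=0xa8 ⇒ $168

andi r5, $215; andi r3, $168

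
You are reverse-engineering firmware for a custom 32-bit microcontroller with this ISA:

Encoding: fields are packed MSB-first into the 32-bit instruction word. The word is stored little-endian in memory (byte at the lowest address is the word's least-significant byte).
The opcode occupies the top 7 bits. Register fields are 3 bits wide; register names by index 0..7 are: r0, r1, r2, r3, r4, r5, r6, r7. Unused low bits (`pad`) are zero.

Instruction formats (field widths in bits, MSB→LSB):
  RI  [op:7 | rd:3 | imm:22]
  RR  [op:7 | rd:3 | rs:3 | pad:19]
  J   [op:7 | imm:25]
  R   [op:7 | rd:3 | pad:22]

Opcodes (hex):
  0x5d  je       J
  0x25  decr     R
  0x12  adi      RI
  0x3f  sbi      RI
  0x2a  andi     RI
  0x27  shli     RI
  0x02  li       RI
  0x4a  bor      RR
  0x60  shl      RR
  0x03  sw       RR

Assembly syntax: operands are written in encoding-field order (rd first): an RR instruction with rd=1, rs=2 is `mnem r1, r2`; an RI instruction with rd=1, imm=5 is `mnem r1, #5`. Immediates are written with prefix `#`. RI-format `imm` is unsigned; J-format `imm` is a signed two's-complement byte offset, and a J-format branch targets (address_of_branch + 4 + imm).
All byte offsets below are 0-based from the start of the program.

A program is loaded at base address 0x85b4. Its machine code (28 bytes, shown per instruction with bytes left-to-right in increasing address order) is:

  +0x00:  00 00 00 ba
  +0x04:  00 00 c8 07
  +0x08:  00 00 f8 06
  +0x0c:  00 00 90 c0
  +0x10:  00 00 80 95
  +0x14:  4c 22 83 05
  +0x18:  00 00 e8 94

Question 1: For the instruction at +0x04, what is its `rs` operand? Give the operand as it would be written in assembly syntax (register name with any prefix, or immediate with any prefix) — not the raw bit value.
r1

+0x04: 00 00 c8 07 ⇒ word 0x07c80000 (little)
  top 7b → 0x3 → sw [RR]
  rd: (w>>22)&0x7=0x7 → r7
  rs: (w>>19)&0x7=0x1 → r1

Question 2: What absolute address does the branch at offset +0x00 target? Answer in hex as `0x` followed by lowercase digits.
0x85b8

+0x00: 00 00 00 ba ⇒ word 0xba000000 (little)
  opcode bits[31:25]=0x5d: je/J
  imm@[24:0]=0x0 ⇒ #0
  target = base 0x85b4 + off 0x00 + 4 + imm 0 = 0x85b8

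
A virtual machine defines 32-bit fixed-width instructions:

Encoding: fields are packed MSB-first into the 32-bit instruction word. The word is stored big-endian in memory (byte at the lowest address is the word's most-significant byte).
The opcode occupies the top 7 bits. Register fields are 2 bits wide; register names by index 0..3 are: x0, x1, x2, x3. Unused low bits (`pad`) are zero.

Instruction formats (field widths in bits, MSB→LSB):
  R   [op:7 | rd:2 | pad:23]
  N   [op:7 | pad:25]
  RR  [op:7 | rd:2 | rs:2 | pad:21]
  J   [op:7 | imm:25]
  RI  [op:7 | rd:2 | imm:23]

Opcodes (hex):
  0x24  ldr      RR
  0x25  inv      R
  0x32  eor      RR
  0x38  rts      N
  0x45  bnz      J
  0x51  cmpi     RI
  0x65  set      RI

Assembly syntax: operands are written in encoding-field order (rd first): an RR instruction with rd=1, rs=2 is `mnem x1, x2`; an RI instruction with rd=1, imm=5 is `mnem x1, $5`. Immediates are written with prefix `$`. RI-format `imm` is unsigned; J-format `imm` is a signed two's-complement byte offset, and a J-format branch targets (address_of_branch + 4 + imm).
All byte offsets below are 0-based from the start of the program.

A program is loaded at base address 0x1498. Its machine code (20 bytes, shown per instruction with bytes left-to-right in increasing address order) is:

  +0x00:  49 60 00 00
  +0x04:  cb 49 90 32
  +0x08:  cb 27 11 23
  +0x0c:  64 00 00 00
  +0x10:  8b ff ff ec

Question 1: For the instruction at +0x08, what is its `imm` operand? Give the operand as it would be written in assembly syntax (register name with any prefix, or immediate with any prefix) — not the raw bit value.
$2560291

off 0x08: read cb 27 11 23 as big → 0xcb271123
  opcode bits[31:25]=0x65: set/RI
  [24:23] rd=2 = x2
  [22:0] imm=2560291 = $2560291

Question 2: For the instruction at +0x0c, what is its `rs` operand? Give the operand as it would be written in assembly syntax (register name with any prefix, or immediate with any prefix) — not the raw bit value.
+0x0c: 64 00 00 00 ⇒ word 0x64000000 (big)
  opcode bits[31:25]=0x32: eor/RR
  rd@[24:23]=0x0 ⇒ x0
  rs@[22:21]=0x0 ⇒ x0

x0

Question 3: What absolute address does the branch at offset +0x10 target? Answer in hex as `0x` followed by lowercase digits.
0x1498

off 0x10: read 8b ff ff ec as big → 0x8bffffec
  op=0x8bffffec>>25=0x45 ⇒ bnz (J)
  [24:0] imm=33554412 (s25→-20) = $-20
  target = base 0x1498 + off 0x10 + 4 + imm -20 = 0x1498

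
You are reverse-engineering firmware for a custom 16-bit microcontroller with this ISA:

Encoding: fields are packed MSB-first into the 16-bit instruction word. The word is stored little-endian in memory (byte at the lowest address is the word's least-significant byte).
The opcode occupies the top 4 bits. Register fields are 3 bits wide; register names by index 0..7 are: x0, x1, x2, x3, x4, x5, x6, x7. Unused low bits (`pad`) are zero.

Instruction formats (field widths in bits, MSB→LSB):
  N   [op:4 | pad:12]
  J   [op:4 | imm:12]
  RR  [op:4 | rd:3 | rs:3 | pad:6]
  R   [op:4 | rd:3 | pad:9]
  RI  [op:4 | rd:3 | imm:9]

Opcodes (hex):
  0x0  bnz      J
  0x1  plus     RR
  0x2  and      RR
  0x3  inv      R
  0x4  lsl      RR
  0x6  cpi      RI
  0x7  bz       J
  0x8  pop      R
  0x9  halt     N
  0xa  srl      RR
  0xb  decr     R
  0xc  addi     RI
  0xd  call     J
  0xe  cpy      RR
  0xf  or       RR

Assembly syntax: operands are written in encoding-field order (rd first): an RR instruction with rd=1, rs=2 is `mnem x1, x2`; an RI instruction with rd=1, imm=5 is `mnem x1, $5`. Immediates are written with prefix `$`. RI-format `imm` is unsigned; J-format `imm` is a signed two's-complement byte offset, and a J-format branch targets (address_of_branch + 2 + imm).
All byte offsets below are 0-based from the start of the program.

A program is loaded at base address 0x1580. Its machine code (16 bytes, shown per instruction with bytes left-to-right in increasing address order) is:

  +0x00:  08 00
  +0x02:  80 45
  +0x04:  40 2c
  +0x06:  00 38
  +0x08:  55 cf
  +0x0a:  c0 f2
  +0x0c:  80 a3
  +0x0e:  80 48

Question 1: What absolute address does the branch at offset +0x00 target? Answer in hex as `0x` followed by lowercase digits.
@+00  little-endian(08 00) = 0x0008
  opcode bits[15:12]=0x0: bnz/J
  [11:0] imm=8 = $8
  target = base 0x1580 + off 0x00 + 2 + imm 8 = 0x158a

0x158a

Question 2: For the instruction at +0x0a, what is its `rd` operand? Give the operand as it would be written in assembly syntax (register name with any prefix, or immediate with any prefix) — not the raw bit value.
x1

[0a] c0 f2 → 0xf2c0
  opcode bits[15:12]=0xf: or/RR
  rd@[11:9]=0x1 ⇒ x1
  rs@[8:6]=0x3 ⇒ x3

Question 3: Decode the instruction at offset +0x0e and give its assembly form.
[0e] 80 48 → 0x4880
  opcode bits[15:12]=0x4: lsl/RR
  rd: (w>>9)&0x7=0x4 → x4
  rs: (w>>6)&0x7=0x2 → x2

lsl x4, x2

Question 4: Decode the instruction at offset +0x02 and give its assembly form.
@+02  little-endian(80 45) = 0x4580
  top 4b → 0x4 → lsl [RR]
  rd: (w>>9)&0x7=0x2 → x2
  rs: (w>>6)&0x7=0x6 → x6

lsl x2, x6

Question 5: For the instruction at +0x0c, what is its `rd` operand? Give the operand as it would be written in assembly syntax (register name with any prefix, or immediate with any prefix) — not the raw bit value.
x1

+0x0c: 80 a3 ⇒ word 0xa380 (little)
  opcode bits[15:12]=0xa: srl/RR
  rd@[11:9]=0x1 ⇒ x1
  rs@[8:6]=0x6 ⇒ x6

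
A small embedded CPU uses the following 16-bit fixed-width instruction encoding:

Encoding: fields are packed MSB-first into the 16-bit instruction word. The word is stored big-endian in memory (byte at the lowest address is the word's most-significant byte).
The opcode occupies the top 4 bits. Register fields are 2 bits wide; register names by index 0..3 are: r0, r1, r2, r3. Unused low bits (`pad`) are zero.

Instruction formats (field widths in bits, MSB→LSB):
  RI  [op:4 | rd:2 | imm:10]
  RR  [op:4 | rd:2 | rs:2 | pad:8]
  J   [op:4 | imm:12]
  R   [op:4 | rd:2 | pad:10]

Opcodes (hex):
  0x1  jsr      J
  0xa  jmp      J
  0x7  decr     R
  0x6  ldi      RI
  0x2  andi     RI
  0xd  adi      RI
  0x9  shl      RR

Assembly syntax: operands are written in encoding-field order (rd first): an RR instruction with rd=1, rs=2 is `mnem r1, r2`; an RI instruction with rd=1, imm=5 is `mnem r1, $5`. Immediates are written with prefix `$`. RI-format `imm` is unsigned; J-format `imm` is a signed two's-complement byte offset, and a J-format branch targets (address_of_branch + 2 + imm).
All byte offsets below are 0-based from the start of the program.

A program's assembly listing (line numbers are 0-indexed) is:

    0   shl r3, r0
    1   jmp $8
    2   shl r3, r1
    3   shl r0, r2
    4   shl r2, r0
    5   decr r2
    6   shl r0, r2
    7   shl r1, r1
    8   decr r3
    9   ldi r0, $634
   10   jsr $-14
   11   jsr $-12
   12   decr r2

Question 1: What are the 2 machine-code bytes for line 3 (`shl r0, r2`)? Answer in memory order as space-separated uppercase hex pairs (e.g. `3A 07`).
L3: shl op=0x9:4|rd=0:2|rs=2:2|pad=0:8 ⇒ 0x9200 ⇒ big 92 00

92 00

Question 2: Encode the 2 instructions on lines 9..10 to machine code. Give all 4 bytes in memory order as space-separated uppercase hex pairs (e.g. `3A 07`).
62 7A 1F F2

line 9 (ldi): pack op=0x6:4|rd=0:2|imm=634:10 = 0x627a; big→ 62 7a
line 10 (jsr): pack op=0x1:4|imm=-14:12 = 0x1ff2; big→ 1f f2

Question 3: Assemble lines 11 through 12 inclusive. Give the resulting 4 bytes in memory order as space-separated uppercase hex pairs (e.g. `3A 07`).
1F F4 78 00

11. jsr fields op=0x1:4|imm=-12:12 → word 1ff4h → 1f f4
12. decr fields op=0x7:4|rd=2:2|pad=0:10 → word 7800h → 78 00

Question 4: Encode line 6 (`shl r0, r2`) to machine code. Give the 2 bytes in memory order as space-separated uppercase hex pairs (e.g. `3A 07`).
6. shl fields op=0x9:4|rd=0:2|rs=2:2|pad=0:8 → word 9200h → 92 00

92 00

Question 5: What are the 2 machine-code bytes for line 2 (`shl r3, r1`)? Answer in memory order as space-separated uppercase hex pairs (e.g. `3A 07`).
line 2 (shl): pack op=0x9:4|rd=3:2|rs=1:2|pad=0:8 = 0x9d00; big→ 9d 00

9D 00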